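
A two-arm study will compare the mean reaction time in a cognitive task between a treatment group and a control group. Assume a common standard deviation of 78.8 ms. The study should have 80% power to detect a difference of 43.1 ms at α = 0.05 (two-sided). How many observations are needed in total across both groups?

For two equal groups, n per group = 2·((z_{α/2} + z_β)·σ/δ)².
z_{α/2} = 1.960; z_β = 0.842 (power 80%).
n = 2 × (2.802 × 78.8 / 43.1)² = 2 × 26.24 = 52.48
Round up: n = 53 per group.
Total across both groups: 2 × 53 = 106.

106 total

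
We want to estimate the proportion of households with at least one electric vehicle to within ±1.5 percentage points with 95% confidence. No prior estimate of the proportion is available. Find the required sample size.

For a proportion with margin E = 0.015 at 95% confidence, z = 1.960.
With no prior estimate, use p = 0.5, which maximizes p(1−p) at 0.25.
n = 0.25 × (z/E)² = 0.25 × (1.960/0.015)² = 4268.44
Round up: n = 4269.

4269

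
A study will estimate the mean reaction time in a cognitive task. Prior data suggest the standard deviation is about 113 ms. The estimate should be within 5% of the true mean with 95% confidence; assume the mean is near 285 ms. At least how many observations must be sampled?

242

For a mean, the margin of error is E = z·σ/√n, so n = (zσ/E)².
At 95% confidence, z = 1.960.
E = 5% of 285 = 14.25 ms.
n = (1.960 × 113 / 14.25)² = 241.57
Round up: n = 242.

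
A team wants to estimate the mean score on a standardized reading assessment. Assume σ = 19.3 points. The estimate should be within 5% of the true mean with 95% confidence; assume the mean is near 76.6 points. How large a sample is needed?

For a mean, the margin of error is E = z·σ/√n, so n = (zσ/E)².
At 95% confidence, z = 1.960.
E = 5% of 76.6 = 3.83 points.
n = (1.960 × 19.3 / 3.83)² = 97.55
Round up: n = 98.

n = 98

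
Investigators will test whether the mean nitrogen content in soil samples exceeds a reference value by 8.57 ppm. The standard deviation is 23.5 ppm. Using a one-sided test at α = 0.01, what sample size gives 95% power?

For a one-sample z-test, n = ((z_α + z_β)·σ/δ)².
z_α = 2.326 (one-sided α = 0.01); z_β = 1.645 (power 95% → β = 0.05).
n = (3.971 × 23.5 / 8.57)² = 118.57
Round up: n = 119.

119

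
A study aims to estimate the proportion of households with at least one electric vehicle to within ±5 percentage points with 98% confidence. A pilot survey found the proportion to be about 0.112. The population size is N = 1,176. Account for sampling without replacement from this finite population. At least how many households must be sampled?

n = 183

For a proportion with margin E = 0.05 at 98% confidence, z = 2.326.
n = p̂(1−p̂)(z/E)² = 0.112 × 0.888 × (2.326/0.05)² = 215.23 — call this n₀.
Finite-population correction with N = 1,176: n = n₀ / (1 + (n₀−1)/N) = 215.23 / 1.182 = 182.09
Round up: n = 183.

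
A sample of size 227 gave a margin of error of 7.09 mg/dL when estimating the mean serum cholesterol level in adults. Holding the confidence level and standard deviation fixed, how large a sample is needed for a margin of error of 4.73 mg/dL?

Margin of error scales as 1/√n, so n₂ = n₁·(E₁/E₂)².
n₂ = 227 × (7.09/4.73)² = 227 × 2.247 = 510.07
Round up: n₂ = 511.

511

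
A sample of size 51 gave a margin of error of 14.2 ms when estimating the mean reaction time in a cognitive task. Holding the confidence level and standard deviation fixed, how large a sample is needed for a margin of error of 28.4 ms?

n = 13

Margin of error scales as 1/√n, so n₂ = n₁·(E₁/E₂)².
n₂ = 51 × (14.2/28.4)² = 51 × 0.25 = 12.75
Round up: n₂ = 13.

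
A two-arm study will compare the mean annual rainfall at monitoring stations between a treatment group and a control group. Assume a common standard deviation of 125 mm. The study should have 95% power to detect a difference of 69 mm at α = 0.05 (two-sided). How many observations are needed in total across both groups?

For two equal groups, n per group = 2·((z_{α/2} + z_β)·σ/δ)².
z_{α/2} = 1.960; z_β = 1.645 (power 95%).
n = 2 × (3.605 × 125 / 69)² = 2 × 42.65 = 85.30
Round up: n = 86 per group.
Total across both groups: 2 × 86 = 172.

172 total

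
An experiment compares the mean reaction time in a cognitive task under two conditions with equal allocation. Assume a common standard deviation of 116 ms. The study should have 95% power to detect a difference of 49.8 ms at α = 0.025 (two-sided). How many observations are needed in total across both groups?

328 total

For two equal groups, n per group = 2·((z_{α/2} + z_β)·σ/δ)².
z_{α/2} = 2.241; z_β = 1.645 (power 95%).
n = 2 × (3.886 × 116 / 49.8)² = 2 × 81.93 = 163.86
Round up: n = 164 per group.
Total across both groups: 2 × 164 = 328.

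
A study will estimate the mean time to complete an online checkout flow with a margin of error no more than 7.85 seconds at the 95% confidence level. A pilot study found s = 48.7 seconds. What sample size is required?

For a mean, the margin of error is E = z·σ/√n, so n = (zσ/E)².
At 95% confidence, z = 1.960.
n = (1.960 × 48.7 / 7.85)² = 147.85
Round up: n = 148.

n = 148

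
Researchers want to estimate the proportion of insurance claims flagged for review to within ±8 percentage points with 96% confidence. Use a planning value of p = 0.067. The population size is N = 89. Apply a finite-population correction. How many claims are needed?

For a proportion with margin E = 0.08 at 96% confidence, z = 2.054.
n = p̂(1−p̂)(z/E)² = 0.067 × 0.933 × (2.054/0.08)² = 41.21 — call this n₀.
Finite-population correction with N = 89: n = n₀ / (1 + (n₀−1)/N) = 41.21 / 1.452 = 28.38
Round up: n = 29.

n = 29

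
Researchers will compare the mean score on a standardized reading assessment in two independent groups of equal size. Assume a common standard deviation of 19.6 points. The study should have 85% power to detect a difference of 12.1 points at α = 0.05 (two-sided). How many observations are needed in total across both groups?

96 total

For two equal groups, n per group = 2·((z_{α/2} + z_β)·σ/δ)².
z_{α/2} = 1.960; z_β = 1.036 (power 85%).
n = 2 × (2.996 × 19.6 / 12.1)² = 2 × 23.55 = 47.10
Round up: n = 48 per group.
Total across both groups: 2 × 48 = 96.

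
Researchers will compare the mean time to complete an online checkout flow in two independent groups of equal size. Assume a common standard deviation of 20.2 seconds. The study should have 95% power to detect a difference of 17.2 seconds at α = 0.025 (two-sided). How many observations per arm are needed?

42 per group

For two equal groups, n per group = 2·((z_{α/2} + z_β)·σ/δ)².
z_{α/2} = 2.241; z_β = 1.645 (power 95%).
n = 2 × (3.886 × 20.2 / 17.2)² = 2 × 20.83 = 41.66
Round up: n = 42 per group.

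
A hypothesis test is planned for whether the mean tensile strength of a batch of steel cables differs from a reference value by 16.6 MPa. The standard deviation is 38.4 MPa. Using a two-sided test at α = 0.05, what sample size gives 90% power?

For a one-sample z-test, n = ((z_{α/2} + z_β)·σ/δ)².
z_{α/2} = 1.960 (two-sided α = 0.05); z_β = 1.282 (power 90% → β = 0.1).
n = (3.242 × 38.4 / 16.6)² = 56.24
Round up: n = 57.

57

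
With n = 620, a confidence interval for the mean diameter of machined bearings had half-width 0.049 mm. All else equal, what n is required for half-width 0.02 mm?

3722

Margin of error scales as 1/√n, so n₂ = n₁·(E₁/E₂)².
n₂ = 620 × (0.049/0.02)² = 620 × 6.003 = 3721.86
Round up: n₂ = 3722.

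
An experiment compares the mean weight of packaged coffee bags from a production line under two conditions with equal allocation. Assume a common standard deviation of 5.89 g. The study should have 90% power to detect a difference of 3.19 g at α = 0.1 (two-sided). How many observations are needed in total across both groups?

For two equal groups, n per group = 2·((z_{α/2} + z_β)·σ/δ)².
z_{α/2} = 1.645; z_β = 1.282 (power 90%).
n = 2 × (2.927 × 5.89 / 3.19)² = 2 × 29.21 = 58.42
Round up: n = 59 per group.
Total across both groups: 2 × 59 = 118.

118 total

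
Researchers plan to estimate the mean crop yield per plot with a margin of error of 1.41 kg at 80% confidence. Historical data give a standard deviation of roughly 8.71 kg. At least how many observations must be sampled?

For a mean, the margin of error is E = z·σ/√n, so n = (zσ/E)².
At 80% confidence, z = 1.282.
n = (1.282 × 8.71 / 1.41)² = 62.72
Round up: n = 63.

63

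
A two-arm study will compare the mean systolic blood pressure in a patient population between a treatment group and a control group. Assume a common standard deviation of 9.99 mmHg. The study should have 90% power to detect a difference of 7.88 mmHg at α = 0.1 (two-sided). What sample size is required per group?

For two equal groups, n per group = 2·((z_{α/2} + z_β)·σ/δ)².
z_{α/2} = 1.645; z_β = 1.282 (power 90%).
n = 2 × (2.927 × 9.99 / 7.88)² = 2 × 13.77 = 27.54
Round up: n = 28 per group.

28 per group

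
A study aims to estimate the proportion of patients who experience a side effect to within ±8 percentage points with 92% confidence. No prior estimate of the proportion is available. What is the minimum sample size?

120

For a proportion with margin E = 0.08 at 92% confidence, z = 1.751.
With no prior estimate, use p = 0.5, which maximizes p(1−p) at 0.25.
n = 0.25 × (z/E)² = 0.25 × (1.751/0.08)² = 119.77
Round up: n = 120.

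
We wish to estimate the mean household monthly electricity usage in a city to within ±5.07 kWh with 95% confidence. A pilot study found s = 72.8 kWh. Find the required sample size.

For a mean, the margin of error is E = z·σ/√n, so n = (zσ/E)².
At 95% confidence, z = 1.960.
n = (1.960 × 72.8 / 5.07)² = 792.06
Round up: n = 793.

793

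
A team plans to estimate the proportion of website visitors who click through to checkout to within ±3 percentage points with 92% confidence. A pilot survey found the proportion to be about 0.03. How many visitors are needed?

100

For a proportion with margin E = 0.03 at 92% confidence, z = 1.751.
n = p̂(1−p̂)(z/E)² = 0.03 × 0.97 × (1.751/0.03)² = 99.13
Round up: n = 100.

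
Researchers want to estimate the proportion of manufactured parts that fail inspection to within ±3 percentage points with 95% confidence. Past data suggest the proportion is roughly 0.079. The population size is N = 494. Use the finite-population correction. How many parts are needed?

n = 191

For a proportion with margin E = 0.03 at 95% confidence, z = 1.960.
n = p̂(1−p̂)(z/E)² = 0.079 × 0.921 × (1.960/0.03)² = 310.57 — call this n₀.
Finite-population correction with N = 494: n = n₀ / (1 + (n₀−1)/N) = 310.57 / 1.627 = 190.89
Round up: n = 191.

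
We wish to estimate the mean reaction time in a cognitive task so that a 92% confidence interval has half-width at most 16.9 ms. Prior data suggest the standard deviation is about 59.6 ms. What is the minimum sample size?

n = 39

For a mean, the margin of error is E = z·σ/√n, so n = (zσ/E)².
At 92% confidence, z = 1.751.
n = (1.751 × 59.6 / 16.9)² = 38.13
Round up: n = 39.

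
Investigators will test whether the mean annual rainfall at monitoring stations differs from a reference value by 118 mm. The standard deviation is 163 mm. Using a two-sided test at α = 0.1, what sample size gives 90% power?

17

For a one-sample z-test, n = ((z_{α/2} + z_β)·σ/δ)².
z_{α/2} = 1.645 (two-sided α = 0.1); z_β = 1.282 (power 90% → β = 0.1).
n = (2.927 × 163 / 118)² = 16.35
Round up: n = 17.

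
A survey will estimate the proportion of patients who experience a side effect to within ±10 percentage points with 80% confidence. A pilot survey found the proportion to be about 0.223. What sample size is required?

29

For a proportion with margin E = 0.1 at 80% confidence, z = 1.282.
n = p̂(1−p̂)(z/E)² = 0.223 × 0.777 × (1.282/0.1)² = 28.48
Round up: n = 29.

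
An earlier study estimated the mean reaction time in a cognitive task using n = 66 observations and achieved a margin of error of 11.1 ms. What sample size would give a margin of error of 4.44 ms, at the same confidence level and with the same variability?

Margin of error scales as 1/√n, so n₂ = n₁·(E₁/E₂)².
n₂ = 66 × (11.1/4.44)² = 66 × 6.25 = 412.50
Round up: n₂ = 413.

n = 413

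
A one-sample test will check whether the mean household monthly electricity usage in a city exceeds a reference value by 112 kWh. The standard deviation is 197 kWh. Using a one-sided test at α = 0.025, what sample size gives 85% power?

For a one-sample z-test, n = ((z_α + z_β)·σ/δ)².
z_α = 1.960 (one-sided α = 0.025); z_β = 1.036 (power 85% → β = 0.15).
n = (2.996 × 197 / 112)² = 27.77
Round up: n = 28.

28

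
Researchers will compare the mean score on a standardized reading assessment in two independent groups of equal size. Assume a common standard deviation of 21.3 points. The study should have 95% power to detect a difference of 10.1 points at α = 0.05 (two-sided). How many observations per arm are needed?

116 per group

For two equal groups, n per group = 2·((z_{α/2} + z_β)·σ/δ)².
z_{α/2} = 1.960; z_β = 1.645 (power 95%).
n = 2 × (3.605 × 21.3 / 10.1)² = 2 × 57.80 = 115.60
Round up: n = 116 per group.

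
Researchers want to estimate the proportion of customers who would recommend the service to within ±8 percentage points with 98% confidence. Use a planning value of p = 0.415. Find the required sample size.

206

For a proportion with margin E = 0.08 at 98% confidence, z = 2.326.
n = p̂(1−p̂)(z/E)² = 0.415 × 0.585 × (2.326/0.08)² = 205.23
Round up: n = 206.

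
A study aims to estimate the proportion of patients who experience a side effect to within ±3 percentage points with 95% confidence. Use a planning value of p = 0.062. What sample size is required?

For a proportion with margin E = 0.03 at 95% confidence, z = 1.960.
n = p̂(1−p̂)(z/E)² = 0.062 × 0.938 × (1.960/0.03)² = 248.24
Round up: n = 249.

n = 249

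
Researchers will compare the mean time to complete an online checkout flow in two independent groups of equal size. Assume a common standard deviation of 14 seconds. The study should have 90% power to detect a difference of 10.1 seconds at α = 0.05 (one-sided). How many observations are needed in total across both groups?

For two equal groups, n per group = 2·((z_α + z_β)·σ/δ)².
z_α = 1.645; z_β = 1.282 (power 90%).
n = 2 × (2.927 × 14 / 10.1)² = 2 × 16.46 = 32.92
Round up: n = 33 per group.
Total across both groups: 2 × 33 = 66.

66 total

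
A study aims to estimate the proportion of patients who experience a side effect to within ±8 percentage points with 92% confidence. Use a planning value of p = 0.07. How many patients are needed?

32

For a proportion with margin E = 0.08 at 92% confidence, z = 1.751.
n = p̂(1−p̂)(z/E)² = 0.07 × 0.93 × (1.751/0.08)² = 31.19
Round up: n = 32.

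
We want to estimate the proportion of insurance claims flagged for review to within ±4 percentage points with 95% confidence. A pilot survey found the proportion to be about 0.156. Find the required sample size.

n = 317

For a proportion with margin E = 0.04 at 95% confidence, z = 1.960.
n = p̂(1−p̂)(z/E)² = 0.156 × 0.844 × (1.960/0.04)² = 316.13
Round up: n = 317.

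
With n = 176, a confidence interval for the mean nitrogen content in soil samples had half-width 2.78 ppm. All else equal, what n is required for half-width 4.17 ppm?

Margin of error scales as 1/√n, so n₂ = n₁·(E₁/E₂)².
n₂ = 176 × (2.78/4.17)² = 176 × 0.4444 = 78.21
Round up: n₂ = 79.

79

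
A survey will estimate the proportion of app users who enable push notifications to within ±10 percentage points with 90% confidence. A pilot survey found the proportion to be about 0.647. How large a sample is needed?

For a proportion with margin E = 0.1 at 90% confidence, z = 1.645.
n = p̂(1−p̂)(z/E)² = 0.647 × 0.353 × (1.645/0.1)² = 61.80
Round up: n = 62.

62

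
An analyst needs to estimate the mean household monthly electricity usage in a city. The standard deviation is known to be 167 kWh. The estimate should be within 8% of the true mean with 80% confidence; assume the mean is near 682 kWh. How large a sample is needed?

For a mean, the margin of error is E = z·σ/√n, so n = (zσ/E)².
At 80% confidence, z = 1.282.
E = 8% of 682 = 54.56 kWh.
n = (1.282 × 167 / 54.56)² = 15.40
Round up: n = 16.

16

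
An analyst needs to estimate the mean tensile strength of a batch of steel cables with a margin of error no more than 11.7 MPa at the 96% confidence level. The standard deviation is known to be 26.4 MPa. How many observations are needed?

For a mean, the margin of error is E = z·σ/√n, so n = (zσ/E)².
At 96% confidence, z = 2.054.
n = (2.054 × 26.4 / 11.7)² = 21.48
Round up: n = 22.

22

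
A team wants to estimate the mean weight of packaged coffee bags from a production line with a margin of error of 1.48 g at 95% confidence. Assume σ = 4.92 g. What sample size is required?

43

For a mean, the margin of error is E = z·σ/√n, so n = (zσ/E)².
At 95% confidence, z = 1.960.
n = (1.960 × 4.92 / 1.48)² = 42.45
Round up: n = 43.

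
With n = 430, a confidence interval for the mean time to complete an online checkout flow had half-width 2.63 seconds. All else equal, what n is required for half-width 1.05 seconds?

n = 2698

Margin of error scales as 1/√n, so n₂ = n₁·(E₁/E₂)².
n₂ = 430 × (2.63/1.05)² = 430 × 6.274 = 2697.82
Round up: n₂ = 2698.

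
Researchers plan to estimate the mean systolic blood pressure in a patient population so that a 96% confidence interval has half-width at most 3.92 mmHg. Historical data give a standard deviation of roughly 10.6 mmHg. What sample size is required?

31

For a mean, the margin of error is E = z·σ/√n, so n = (zσ/E)².
At 96% confidence, z = 2.054.
n = (2.054 × 10.6 / 3.92)² = 30.85
Round up: n = 31.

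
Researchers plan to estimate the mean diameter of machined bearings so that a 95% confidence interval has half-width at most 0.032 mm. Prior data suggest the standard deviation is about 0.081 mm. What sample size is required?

For a mean, the margin of error is E = z·σ/√n, so n = (zσ/E)².
At 95% confidence, z = 1.960.
n = (1.960 × 0.081 / 0.032)² = 24.61
Round up: n = 25.

25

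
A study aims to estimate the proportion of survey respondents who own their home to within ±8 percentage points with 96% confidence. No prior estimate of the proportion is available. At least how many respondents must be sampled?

165

For a proportion with margin E = 0.08 at 96% confidence, z = 2.054.
With no prior estimate, use p = 0.5, which maximizes p(1−p) at 0.25.
n = 0.25 × (z/E)² = 0.25 × (2.054/0.08)² = 164.80
Round up: n = 165.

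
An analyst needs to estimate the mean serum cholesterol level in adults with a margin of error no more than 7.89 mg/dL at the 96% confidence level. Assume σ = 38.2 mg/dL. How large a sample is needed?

99

For a mean, the margin of error is E = z·σ/√n, so n = (zσ/E)².
At 96% confidence, z = 2.054.
n = (2.054 × 38.2 / 7.89)² = 98.89
Round up: n = 99.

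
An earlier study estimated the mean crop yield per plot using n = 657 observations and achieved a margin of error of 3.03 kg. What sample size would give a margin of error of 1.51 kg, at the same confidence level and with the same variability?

Margin of error scales as 1/√n, so n₂ = n₁·(E₁/E₂)².
n₂ = 657 × (3.03/1.51)² = 657 × 4.027 = 2645.74
Round up: n₂ = 2646.

2646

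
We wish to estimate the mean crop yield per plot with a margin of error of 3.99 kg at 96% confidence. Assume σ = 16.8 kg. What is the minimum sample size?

For a mean, the margin of error is E = z·σ/√n, so n = (zσ/E)².
At 96% confidence, z = 2.054.
n = (2.054 × 16.8 / 3.99)² = 74.80
Round up: n = 75.

75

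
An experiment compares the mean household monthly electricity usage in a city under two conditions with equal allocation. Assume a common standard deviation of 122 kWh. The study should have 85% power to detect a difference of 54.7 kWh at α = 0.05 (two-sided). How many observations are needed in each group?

90 per group

For two equal groups, n per group = 2·((z_{α/2} + z_β)·σ/δ)².
z_{α/2} = 1.960; z_β = 1.036 (power 85%).
n = 2 × (2.996 × 122 / 54.7)² = 2 × 44.65 = 89.30
Round up: n = 90 per group.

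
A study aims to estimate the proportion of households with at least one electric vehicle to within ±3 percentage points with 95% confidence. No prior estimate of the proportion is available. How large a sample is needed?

1068

For a proportion with margin E = 0.03 at 95% confidence, z = 1.960.
With no prior estimate, use p = 0.5, which maximizes p(1−p) at 0.25.
n = 0.25 × (z/E)² = 0.25 × (1.960/0.03)² = 1067.11
Round up: n = 1068.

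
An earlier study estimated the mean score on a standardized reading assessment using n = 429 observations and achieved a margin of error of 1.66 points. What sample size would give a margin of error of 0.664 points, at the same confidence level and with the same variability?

Margin of error scales as 1/√n, so n₂ = n₁·(E₁/E₂)².
n₂ = 429 × (1.66/0.664)² = 429 × 6.25 = 2681.25
Round up: n₂ = 2682.

2682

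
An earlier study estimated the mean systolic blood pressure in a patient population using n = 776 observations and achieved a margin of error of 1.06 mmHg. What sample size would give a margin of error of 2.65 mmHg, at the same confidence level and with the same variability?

n = 125

Margin of error scales as 1/√n, so n₂ = n₁·(E₁/E₂)².
n₂ = 776 × (1.06/2.65)² = 776 × 0.16 = 124.16
Round up: n₂ = 125.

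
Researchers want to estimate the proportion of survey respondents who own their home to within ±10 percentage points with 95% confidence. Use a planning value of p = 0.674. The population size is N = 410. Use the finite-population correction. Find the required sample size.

For a proportion with margin E = 0.1 at 95% confidence, z = 1.960.
n = p̂(1−p̂)(z/E)² = 0.674 × 0.326 × (1.960/0.1)² = 84.41 — call this n₀.
Finite-population correction with N = 410: n = n₀ / (1 + (n₀−1)/N) = 84.41 / 1.203 = 70.17
Round up: n = 71.

n = 71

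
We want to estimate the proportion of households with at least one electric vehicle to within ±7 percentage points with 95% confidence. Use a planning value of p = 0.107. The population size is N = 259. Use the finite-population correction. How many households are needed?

59

For a proportion with margin E = 0.07 at 95% confidence, z = 1.960.
n = p̂(1−p̂)(z/E)² = 0.107 × 0.893 × (1.960/0.07)² = 74.91 — call this n₀.
Finite-population correction with N = 259: n = n₀ / (1 + (n₀−1)/N) = 74.91 / 1.285 = 58.30
Round up: n = 59.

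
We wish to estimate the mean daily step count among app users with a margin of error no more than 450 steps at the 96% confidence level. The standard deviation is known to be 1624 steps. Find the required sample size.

For a mean, the margin of error is E = z·σ/√n, so n = (zσ/E)².
At 96% confidence, z = 2.054.
n = (2.054 × 1624 / 450)² = 54.95
Round up: n = 55.

55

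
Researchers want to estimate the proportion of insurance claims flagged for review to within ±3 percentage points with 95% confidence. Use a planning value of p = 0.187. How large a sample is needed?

For a proportion with margin E = 0.03 at 95% confidence, z = 1.960.
n = p̂(1−p̂)(z/E)² = 0.187 × 0.813 × (1.960/0.03)² = 648.94
Round up: n = 649.

n = 649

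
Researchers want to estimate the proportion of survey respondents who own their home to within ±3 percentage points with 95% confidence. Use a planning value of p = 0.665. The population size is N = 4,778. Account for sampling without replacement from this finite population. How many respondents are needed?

794

For a proportion with margin E = 0.03 at 95% confidence, z = 1.960.
n = p̂(1−p̂)(z/E)² = 0.665 × 0.335 × (1.960/0.03)² = 950.90 — call this n₀.
Finite-population correction with N = 4,778: n = n₀ / (1 + (n₀−1)/N) = 950.90 / 1.199 = 793.08
Round up: n = 794.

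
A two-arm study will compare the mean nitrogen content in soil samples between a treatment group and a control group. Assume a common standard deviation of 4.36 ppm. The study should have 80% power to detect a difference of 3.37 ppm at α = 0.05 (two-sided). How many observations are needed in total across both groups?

54 total

For two equal groups, n per group = 2·((z_{α/2} + z_β)·σ/δ)².
z_{α/2} = 1.960; z_β = 0.842 (power 80%).
n = 2 × (2.802 × 4.36 / 3.37)² = 2 × 13.14 = 26.28
Round up: n = 27 per group.
Total across both groups: 2 × 27 = 54.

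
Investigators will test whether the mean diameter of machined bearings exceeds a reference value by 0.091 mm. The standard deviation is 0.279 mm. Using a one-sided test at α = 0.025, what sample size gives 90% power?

99

For a one-sample z-test, n = ((z_α + z_β)·σ/δ)².
z_α = 1.960 (one-sided α = 0.025); z_β = 1.282 (power 90% → β = 0.1).
n = (3.242 × 0.279 / 0.091)² = 98.80
Round up: n = 99.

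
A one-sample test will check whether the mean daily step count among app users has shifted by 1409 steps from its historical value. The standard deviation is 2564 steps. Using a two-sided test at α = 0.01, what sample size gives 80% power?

39

For a one-sample z-test, n = ((z_{α/2} + z_β)·σ/δ)².
z_{α/2} = 2.576 (two-sided α = 0.01); z_β = 0.842 (power 80% → β = 0.2).
n = (3.418 × 2564 / 1409)² = 38.69
Round up: n = 39.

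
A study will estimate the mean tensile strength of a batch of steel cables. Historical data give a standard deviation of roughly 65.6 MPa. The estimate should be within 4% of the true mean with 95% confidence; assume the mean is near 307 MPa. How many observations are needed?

For a mean, the margin of error is E = z·σ/√n, so n = (zσ/E)².
At 95% confidence, z = 1.960.
E = 4% of 307 = 12.28 MPa.
n = (1.960 × 65.6 / 12.28)² = 109.63
Round up: n = 110.

n = 110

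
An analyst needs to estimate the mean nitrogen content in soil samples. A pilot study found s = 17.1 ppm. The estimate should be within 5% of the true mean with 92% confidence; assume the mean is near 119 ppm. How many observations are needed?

For a mean, the margin of error is E = z·σ/√n, so n = (zσ/E)².
At 92% confidence, z = 1.751.
E = 5% of 119 = 5.95 ppm.
n = (1.751 × 17.1 / 5.95)² = 25.32
Round up: n = 26.

26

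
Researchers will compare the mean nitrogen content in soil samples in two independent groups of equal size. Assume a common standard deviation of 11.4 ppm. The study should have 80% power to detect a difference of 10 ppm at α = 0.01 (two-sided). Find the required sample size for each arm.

31 per group

For two equal groups, n per group = 2·((z_{α/2} + z_β)·σ/δ)².
z_{α/2} = 2.576; z_β = 0.842 (power 80%).
n = 2 × (3.418 × 11.4 / 10)² = 2 × 15.18 = 30.36
Round up: n = 31 per group.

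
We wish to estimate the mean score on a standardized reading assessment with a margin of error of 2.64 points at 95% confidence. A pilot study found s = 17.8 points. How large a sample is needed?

175

For a mean, the margin of error is E = z·σ/√n, so n = (zσ/E)².
At 95% confidence, z = 1.960.
n = (1.960 × 17.8 / 2.64)² = 174.64
Round up: n = 175.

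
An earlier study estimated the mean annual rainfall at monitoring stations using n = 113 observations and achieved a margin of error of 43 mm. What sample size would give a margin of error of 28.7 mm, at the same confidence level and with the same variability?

Margin of error scales as 1/√n, so n₂ = n₁·(E₁/E₂)².
n₂ = 113 × (43/28.7)² = 113 × 2.245 = 253.69
Round up: n₂ = 254.

n = 254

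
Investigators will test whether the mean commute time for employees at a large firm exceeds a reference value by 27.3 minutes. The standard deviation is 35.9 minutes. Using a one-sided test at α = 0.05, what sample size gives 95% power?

For a one-sample z-test, n = ((z_α + z_β)·σ/δ)².
z_α = 1.645 (one-sided α = 0.05); z_β = 1.645 (power 95% → β = 0.05).
n = (3.290 × 35.9 / 27.3)² = 18.72
Round up: n = 19.

19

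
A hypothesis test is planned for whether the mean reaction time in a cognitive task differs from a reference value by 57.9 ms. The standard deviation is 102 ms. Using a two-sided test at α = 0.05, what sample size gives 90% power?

For a one-sample z-test, n = ((z_{α/2} + z_β)·σ/δ)².
z_{α/2} = 1.960 (two-sided α = 0.05); z_β = 1.282 (power 90% → β = 0.1).
n = (3.242 × 102 / 57.9)² = 32.62
Round up: n = 33.

33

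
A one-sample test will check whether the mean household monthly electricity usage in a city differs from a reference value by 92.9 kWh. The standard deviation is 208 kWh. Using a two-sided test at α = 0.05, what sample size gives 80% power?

40

For a one-sample z-test, n = ((z_{α/2} + z_β)·σ/δ)².
z_{α/2} = 1.960 (two-sided α = 0.05); z_β = 0.842 (power 80% → β = 0.2).
n = (2.802 × 208 / 92.9)² = 39.36
Round up: n = 40.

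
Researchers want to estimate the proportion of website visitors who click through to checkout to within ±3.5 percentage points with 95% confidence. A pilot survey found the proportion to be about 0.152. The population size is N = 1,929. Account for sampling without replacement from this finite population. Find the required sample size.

For a proportion with margin E = 0.035 at 95% confidence, z = 1.960.
n = p̂(1−p̂)(z/E)² = 0.152 × 0.848 × (1.960/0.035)² = 404.22 — call this n₀.
Finite-population correction with N = 1,929: n = n₀ / (1 + (n₀−1)/N) = 404.22 / 1.209 = 334.34
Round up: n = 335.

335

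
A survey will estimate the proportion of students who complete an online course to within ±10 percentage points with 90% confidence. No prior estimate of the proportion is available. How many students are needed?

68

For a proportion with margin E = 0.1 at 90% confidence, z = 1.645.
With no prior estimate, use p = 0.5, which maximizes p(1−p) at 0.25.
n = 0.25 × (z/E)² = 0.25 × (1.645/0.1)² = 67.65
Round up: n = 68.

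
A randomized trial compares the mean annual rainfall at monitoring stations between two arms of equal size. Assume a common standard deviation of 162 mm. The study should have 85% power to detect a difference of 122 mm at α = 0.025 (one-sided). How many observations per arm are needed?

For two equal groups, n per group = 2·((z_α + z_β)·σ/δ)².
z_α = 1.960; z_β = 1.036 (power 85%).
n = 2 × (2.996 × 162 / 122)² = 2 × 15.83 = 31.66
Round up: n = 32 per group.

32 per group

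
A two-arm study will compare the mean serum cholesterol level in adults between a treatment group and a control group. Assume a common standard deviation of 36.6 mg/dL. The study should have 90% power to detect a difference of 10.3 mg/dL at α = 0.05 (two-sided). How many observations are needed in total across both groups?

For two equal groups, n per group = 2·((z_{α/2} + z_β)·σ/δ)².
z_{α/2} = 1.960; z_β = 1.282 (power 90%).
n = 2 × (3.242 × 36.6 / 10.3)² = 2 × 132.71 = 265.42
Round up: n = 266 per group.
Total across both groups: 2 × 266 = 532.

532 total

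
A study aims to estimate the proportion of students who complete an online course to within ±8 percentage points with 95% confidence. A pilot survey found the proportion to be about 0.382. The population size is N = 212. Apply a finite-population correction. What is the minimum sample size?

86

For a proportion with margin E = 0.08 at 95% confidence, z = 1.960.
n = p̂(1−p̂)(z/E)² = 0.382 × 0.618 × (1.960/0.08)² = 141.70 — call this n₀.
Finite-population correction with N = 212: n = n₀ / (1 + (n₀−1)/N) = 141.70 / 1.664 = 85.16
Round up: n = 86.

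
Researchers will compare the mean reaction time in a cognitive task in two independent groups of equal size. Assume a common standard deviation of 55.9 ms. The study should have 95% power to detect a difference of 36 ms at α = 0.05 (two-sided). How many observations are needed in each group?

63 per group

For two equal groups, n per group = 2·((z_{α/2} + z_β)·σ/δ)².
z_{α/2} = 1.960; z_β = 1.645 (power 95%).
n = 2 × (3.605 × 55.9 / 36)² = 2 × 31.33 = 62.66
Round up: n = 63 per group.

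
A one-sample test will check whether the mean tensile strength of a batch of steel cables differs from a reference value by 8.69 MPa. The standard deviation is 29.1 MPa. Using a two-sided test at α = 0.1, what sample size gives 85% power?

For a one-sample z-test, n = ((z_{α/2} + z_β)·σ/δ)².
z_{α/2} = 1.645 (two-sided α = 0.1); z_β = 1.036 (power 85% → β = 0.15).
n = (2.681 × 29.1 / 8.69)² = 80.60
Round up: n = 81.

81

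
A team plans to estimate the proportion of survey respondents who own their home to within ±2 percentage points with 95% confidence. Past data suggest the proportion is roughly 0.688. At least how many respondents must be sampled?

For a proportion with margin E = 0.02 at 95% confidence, z = 1.960.
n = p̂(1−p̂)(z/E)² = 0.688 × 0.312 × (1.960/0.02)² = 2061.56
Round up: n = 2062.

n = 2062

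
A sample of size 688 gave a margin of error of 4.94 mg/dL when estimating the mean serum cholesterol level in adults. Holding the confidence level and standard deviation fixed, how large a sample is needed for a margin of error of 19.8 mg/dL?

Margin of error scales as 1/√n, so n₂ = n₁·(E₁/E₂)².
n₂ = 688 × (4.94/19.8)² = 688 × 0.06225 = 42.83
Round up: n₂ = 43.

43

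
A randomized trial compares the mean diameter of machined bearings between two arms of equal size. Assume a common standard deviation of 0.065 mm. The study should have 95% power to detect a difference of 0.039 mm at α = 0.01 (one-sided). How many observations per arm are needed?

88 per group

For two equal groups, n per group = 2·((z_α + z_β)·σ/δ)².
z_α = 2.326; z_β = 1.645 (power 95%).
n = 2 × (3.971 × 0.065 / 0.039)² = 2 × 43.80 = 87.60
Round up: n = 88 per group.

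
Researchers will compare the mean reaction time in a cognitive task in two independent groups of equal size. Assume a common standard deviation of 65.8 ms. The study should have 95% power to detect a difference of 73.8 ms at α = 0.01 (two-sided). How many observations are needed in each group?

29 per group

For two equal groups, n per group = 2·((z_{α/2} + z_β)·σ/δ)².
z_{α/2} = 2.576; z_β = 1.645 (power 95%).
n = 2 × (4.221 × 65.8 / 73.8)² = 2 × 14.16 = 28.32
Round up: n = 29 per group.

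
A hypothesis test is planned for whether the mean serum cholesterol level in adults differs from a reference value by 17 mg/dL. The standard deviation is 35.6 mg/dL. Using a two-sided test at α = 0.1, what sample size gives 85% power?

32

For a one-sample z-test, n = ((z_{α/2} + z_β)·σ/δ)².
z_{α/2} = 1.645 (two-sided α = 0.1); z_β = 1.036 (power 85% → β = 0.15).
n = (2.681 × 35.6 / 17)² = 31.52
Round up: n = 32.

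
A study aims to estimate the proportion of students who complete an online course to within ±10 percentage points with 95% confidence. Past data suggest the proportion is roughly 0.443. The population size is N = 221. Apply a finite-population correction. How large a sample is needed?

For a proportion with margin E = 0.1 at 95% confidence, z = 1.960.
n = p̂(1−p̂)(z/E)² = 0.443 × 0.557 × (1.960/0.1)² = 94.79 — call this n₀.
Finite-population correction with N = 221: n = n₀ / (1 + (n₀−1)/N) = 94.79 / 1.424 = 66.57
Round up: n = 67.

67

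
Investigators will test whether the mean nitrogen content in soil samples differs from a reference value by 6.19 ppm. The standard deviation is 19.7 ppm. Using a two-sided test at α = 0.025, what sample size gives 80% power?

97

For a one-sample z-test, n = ((z_{α/2} + z_β)·σ/δ)².
z_{α/2} = 2.241 (two-sided α = 0.025); z_β = 0.842 (power 80% → β = 0.2).
n = (3.083 × 19.7 / 6.19)² = 96.27
Round up: n = 97.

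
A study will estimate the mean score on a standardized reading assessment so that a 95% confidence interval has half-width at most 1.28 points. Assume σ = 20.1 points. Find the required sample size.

For a mean, the margin of error is E = z·σ/√n, so n = (zσ/E)².
At 95% confidence, z = 1.960.
n = (1.960 × 20.1 / 1.28)² = 947.29
Round up: n = 948.

948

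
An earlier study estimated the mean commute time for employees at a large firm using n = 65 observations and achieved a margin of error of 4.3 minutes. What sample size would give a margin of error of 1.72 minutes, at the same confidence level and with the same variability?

n = 407

Margin of error scales as 1/√n, so n₂ = n₁·(E₁/E₂)².
n₂ = 65 × (4.3/1.72)² = 65 × 6.25 = 406.25
Round up: n₂ = 407.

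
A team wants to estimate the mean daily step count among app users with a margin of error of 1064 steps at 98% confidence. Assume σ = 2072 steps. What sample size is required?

For a mean, the margin of error is E = z·σ/√n, so n = (zσ/E)².
At 98% confidence, z = 2.326.
n = (2.326 × 2072 / 1064)² = 20.52
Round up: n = 21.

21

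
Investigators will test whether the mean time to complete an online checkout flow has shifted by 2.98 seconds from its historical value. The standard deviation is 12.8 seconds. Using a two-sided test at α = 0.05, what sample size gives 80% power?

145

For a one-sample z-test, n = ((z_{α/2} + z_β)·σ/δ)².
z_{α/2} = 1.960 (two-sided α = 0.05); z_β = 0.842 (power 80% → β = 0.2).
n = (2.802 × 12.8 / 2.98)² = 144.85
Round up: n = 145.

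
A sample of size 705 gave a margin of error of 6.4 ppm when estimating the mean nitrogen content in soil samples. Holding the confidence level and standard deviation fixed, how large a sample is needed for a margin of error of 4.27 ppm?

1584

Margin of error scales as 1/√n, so n₂ = n₁·(E₁/E₂)².
n₂ = 705 × (6.4/4.27)² = 705 × 2.246 = 1583.43
Round up: n₂ = 1584.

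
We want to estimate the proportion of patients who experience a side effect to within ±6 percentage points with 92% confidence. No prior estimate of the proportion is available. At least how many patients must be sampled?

For a proportion with margin E = 0.06 at 92% confidence, z = 1.751.
With no prior estimate, use p = 0.5, which maximizes p(1−p) at 0.25.
n = 0.25 × (z/E)² = 0.25 × (1.751/0.06)² = 212.92
Round up: n = 213.

213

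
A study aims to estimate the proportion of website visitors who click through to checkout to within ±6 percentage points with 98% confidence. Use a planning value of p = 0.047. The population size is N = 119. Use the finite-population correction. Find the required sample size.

44

For a proportion with margin E = 0.06 at 98% confidence, z = 2.326.
n = p̂(1−p̂)(z/E)² = 0.047 × 0.953 × (2.326/0.06)² = 67.31 — call this n₀.
Finite-population correction with N = 119: n = n₀ / (1 + (n₀−1)/N) = 67.31 / 1.557 = 43.23
Round up: n = 44.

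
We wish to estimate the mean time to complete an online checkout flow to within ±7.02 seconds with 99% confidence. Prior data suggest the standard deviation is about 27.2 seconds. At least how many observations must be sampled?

100

For a mean, the margin of error is E = z·σ/√n, so n = (zσ/E)².
At 99% confidence, z = 2.576.
n = (2.576 × 27.2 / 7.02)² = 99.62
Round up: n = 100.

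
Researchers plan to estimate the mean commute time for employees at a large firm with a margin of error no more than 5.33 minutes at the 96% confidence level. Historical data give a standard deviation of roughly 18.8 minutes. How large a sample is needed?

n = 53

For a mean, the margin of error is E = z·σ/√n, so n = (zσ/E)².
At 96% confidence, z = 2.054.
n = (2.054 × 18.8 / 5.33)² = 52.49
Round up: n = 53.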